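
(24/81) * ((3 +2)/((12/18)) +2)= 76/27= 2.81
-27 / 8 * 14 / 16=-189 / 64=-2.95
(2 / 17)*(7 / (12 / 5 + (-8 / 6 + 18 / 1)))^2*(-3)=-33075 / 695266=-0.05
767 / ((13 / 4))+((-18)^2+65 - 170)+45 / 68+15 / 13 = 403825 / 884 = 456.82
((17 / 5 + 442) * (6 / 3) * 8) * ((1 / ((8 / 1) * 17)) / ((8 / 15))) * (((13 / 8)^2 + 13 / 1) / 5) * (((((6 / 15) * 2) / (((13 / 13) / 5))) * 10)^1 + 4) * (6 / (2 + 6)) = 12981969 / 1280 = 10142.16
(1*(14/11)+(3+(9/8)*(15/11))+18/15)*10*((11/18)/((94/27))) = 9249/752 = 12.30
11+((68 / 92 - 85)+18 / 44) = -36863 / 506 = -72.85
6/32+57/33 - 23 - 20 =-7231/176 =-41.09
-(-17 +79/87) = 16.09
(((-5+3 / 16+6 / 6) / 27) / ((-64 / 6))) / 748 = 0.00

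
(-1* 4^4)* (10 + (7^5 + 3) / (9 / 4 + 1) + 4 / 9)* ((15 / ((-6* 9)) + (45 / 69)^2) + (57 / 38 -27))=18737184395776 / 557037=33637234.86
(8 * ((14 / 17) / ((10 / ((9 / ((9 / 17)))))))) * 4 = 224 / 5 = 44.80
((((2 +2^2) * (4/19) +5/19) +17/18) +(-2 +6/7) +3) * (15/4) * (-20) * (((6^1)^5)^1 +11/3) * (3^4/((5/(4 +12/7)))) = -217633841100/931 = -233763524.27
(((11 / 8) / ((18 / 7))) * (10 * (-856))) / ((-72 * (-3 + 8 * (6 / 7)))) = 288365 / 17496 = 16.48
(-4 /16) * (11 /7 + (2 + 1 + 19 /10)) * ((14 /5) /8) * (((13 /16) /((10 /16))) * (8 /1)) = -5889 /1000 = -5.89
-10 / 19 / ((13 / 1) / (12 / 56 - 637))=44575 / 1729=25.78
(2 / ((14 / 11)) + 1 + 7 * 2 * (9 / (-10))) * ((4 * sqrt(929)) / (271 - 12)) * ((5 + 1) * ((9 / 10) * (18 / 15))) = -227448 * sqrt(929) / 226625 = -30.59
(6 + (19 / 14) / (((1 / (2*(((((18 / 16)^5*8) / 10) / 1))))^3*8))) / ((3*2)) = 3228122518540777 / 1924145348608000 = 1.68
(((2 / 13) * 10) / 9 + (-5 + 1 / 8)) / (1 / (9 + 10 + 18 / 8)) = -374255 / 3744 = -99.96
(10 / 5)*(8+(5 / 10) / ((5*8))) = 641 / 40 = 16.02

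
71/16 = 4.44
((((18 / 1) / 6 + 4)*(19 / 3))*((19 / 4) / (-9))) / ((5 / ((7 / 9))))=-17689 / 4860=-3.64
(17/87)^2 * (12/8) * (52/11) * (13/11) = 0.32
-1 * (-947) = 947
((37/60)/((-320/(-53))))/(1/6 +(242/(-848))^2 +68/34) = 5508449/121246700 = 0.05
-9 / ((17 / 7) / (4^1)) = -252 / 17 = -14.82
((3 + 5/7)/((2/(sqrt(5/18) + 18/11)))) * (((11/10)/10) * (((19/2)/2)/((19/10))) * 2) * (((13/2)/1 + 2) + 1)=20.99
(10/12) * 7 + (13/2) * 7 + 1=52.33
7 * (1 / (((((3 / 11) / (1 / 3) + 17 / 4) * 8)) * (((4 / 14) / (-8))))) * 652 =-3151.82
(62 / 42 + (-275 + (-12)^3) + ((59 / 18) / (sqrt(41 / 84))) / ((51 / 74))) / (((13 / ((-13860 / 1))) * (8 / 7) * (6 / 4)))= 16182320 / 13 - 11766370 * sqrt(861) / 81549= 1240560.09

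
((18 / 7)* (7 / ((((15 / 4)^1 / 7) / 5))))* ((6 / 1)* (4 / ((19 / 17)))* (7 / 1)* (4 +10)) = 6717312 / 19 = 353542.74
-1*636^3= -257259456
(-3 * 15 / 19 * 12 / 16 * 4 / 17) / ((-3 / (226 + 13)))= 33.30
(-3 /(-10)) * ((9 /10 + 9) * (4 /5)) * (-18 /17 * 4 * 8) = -171072 /2125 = -80.50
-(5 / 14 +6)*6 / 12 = -89 / 28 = -3.18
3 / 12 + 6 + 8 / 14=191 / 28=6.82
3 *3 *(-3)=-27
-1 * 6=-6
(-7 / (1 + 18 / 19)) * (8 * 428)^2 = -1559262208 / 37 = -42142221.84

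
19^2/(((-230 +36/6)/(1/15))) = -361/3360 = -0.11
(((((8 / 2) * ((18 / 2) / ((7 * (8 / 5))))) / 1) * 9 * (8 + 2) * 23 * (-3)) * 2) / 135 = -2070 / 7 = -295.71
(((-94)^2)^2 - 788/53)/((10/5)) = 39037440.57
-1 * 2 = -2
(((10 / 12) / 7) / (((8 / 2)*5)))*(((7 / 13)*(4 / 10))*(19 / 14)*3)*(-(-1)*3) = 57 / 3640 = 0.02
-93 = -93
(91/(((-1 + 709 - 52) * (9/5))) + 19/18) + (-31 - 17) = -30745/656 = -46.87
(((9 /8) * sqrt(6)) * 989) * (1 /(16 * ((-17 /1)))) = -8901 * sqrt(6) /2176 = -10.02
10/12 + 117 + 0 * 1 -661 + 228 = -315.17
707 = 707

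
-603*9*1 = -5427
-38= -38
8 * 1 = 8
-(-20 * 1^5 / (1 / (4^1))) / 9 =80 / 9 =8.89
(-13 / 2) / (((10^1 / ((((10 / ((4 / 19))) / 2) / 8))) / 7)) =-1729 / 128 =-13.51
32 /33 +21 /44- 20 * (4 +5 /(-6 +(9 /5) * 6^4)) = -6705497 /85316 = -78.60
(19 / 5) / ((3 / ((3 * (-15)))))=-57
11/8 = 1.38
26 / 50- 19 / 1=-462 / 25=-18.48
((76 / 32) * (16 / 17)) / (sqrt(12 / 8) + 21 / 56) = 1.40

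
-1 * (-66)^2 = -4356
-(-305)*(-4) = -1220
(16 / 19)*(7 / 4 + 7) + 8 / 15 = 2252 / 285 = 7.90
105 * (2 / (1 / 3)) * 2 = 1260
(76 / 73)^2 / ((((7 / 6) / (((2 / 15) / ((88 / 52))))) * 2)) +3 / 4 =6455347 / 8206660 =0.79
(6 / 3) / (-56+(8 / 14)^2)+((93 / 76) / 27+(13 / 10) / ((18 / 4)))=9663 / 32395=0.30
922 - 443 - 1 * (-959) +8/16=1438.50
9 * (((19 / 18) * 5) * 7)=665 / 2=332.50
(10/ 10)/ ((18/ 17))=17/ 18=0.94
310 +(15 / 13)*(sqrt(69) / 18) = 5*sqrt(69) / 78 +310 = 310.53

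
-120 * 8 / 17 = -56.47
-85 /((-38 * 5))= 17 /38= 0.45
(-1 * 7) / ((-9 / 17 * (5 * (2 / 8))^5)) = 121856 / 28125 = 4.33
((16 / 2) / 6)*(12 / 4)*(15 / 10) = 6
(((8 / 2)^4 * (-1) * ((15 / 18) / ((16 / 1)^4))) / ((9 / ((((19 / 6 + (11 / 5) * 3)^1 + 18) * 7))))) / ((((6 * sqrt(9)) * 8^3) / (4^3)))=-5831 / 11943936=-0.00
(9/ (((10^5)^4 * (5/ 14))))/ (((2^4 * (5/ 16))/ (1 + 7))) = 0.00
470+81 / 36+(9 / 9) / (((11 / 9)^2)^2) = 27683093 / 58564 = 472.70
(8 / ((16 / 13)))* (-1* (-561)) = 7293 / 2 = 3646.50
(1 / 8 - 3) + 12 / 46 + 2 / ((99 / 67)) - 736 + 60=-12336979 / 18216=-677.26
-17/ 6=-2.83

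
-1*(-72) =72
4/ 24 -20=-119/ 6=-19.83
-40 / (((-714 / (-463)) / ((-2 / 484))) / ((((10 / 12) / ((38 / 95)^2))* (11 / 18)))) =289375 / 848232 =0.34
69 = 69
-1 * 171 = -171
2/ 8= 1/ 4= 0.25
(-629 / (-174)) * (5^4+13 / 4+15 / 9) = 4754611 / 2088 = 2277.11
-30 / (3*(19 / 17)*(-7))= 170 / 133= 1.28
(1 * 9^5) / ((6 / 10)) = 98415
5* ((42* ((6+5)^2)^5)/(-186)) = -907809861035/31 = -29284189065.65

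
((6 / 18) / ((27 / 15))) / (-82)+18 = 39847 / 2214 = 18.00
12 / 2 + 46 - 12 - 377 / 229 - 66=-6331 / 229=-27.65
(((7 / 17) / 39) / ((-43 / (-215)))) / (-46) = -35 / 30498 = -0.00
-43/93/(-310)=43/28830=0.00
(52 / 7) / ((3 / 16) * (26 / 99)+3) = 13728 / 5635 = 2.44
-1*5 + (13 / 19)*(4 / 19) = -1753 / 361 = -4.86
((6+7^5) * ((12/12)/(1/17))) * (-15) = -4287315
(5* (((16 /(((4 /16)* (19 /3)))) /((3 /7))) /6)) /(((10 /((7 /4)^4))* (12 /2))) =16807 /5472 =3.07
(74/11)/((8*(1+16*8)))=37/5676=0.01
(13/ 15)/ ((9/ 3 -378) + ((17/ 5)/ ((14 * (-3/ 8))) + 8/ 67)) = -6097/ 2641841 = -0.00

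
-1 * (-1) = 1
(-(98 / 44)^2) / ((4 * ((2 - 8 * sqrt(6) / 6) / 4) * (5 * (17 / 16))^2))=230496 / 4371125 + 153664 * sqrt(6) / 4371125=0.14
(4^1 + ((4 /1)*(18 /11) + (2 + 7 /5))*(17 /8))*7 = 77413 /440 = 175.94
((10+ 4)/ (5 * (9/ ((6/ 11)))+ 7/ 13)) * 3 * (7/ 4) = 1911/ 2159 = 0.89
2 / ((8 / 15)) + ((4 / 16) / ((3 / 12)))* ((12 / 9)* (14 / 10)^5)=409537 / 37500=10.92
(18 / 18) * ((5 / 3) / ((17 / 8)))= 40 / 51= 0.78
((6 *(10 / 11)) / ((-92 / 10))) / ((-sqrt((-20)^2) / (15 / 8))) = 0.06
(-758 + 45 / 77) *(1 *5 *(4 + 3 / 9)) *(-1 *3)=3790865 / 77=49232.01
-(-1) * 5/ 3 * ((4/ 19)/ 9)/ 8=5/ 1026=0.00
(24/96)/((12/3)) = 1/16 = 0.06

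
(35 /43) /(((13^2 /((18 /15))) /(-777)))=-32634 /7267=-4.49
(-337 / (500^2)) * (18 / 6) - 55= -13751011 / 250000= -55.00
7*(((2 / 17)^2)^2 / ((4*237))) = 28 / 19794477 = 0.00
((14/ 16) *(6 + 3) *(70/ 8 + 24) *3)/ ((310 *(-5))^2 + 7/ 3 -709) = 10611/ 32938880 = 0.00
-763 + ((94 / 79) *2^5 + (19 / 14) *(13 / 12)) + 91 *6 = -2355167 / 13272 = -177.45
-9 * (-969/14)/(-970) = -8721/13580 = -0.64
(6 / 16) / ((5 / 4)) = 3 / 10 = 0.30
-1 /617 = -0.00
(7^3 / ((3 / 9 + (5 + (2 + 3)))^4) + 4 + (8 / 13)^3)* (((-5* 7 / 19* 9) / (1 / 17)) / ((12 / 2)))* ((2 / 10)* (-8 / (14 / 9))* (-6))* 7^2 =-60557.07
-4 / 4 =-1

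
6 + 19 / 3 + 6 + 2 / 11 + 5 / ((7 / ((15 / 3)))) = 5102 / 231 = 22.09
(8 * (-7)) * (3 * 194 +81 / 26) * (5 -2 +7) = -4259640 / 13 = -327664.62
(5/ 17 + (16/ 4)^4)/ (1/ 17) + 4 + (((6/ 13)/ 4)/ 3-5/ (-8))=453613/ 104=4361.66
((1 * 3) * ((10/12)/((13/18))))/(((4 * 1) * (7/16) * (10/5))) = 90/91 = 0.99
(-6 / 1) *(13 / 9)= -26 / 3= -8.67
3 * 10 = 30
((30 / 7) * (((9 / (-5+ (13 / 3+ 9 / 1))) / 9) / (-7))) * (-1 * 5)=18 / 49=0.37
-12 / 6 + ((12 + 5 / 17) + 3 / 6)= 367 / 34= 10.79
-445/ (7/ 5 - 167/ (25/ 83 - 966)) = -178340425/ 630376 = -282.91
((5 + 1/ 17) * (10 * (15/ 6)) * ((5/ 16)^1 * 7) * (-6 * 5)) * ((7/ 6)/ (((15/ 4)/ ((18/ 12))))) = -263375/ 68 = -3873.16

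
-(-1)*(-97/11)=-97/11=-8.82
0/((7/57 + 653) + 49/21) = 0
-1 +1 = 0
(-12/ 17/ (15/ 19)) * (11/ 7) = -836/ 595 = -1.41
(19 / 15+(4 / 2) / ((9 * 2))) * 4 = 5.51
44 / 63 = 0.70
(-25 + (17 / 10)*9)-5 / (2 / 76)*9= -17197 / 10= -1719.70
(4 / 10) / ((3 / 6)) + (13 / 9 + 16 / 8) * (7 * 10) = 10886 / 45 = 241.91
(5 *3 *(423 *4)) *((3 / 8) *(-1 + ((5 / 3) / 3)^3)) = -70970 / 9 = -7885.56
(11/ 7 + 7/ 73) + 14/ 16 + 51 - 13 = 165737/ 4088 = 40.54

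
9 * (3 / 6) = 9 / 2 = 4.50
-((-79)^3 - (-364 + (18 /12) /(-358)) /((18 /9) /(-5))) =707334983 /1432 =493949.01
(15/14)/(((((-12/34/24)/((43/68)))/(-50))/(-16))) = -258000/7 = -36857.14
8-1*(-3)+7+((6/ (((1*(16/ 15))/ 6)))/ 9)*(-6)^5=-29142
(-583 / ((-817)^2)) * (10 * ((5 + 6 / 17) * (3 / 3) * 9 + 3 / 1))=-5072100 / 11347313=-0.45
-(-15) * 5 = 75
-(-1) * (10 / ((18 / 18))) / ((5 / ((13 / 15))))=26 / 15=1.73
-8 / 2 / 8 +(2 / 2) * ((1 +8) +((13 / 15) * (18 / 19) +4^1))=2531 / 190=13.32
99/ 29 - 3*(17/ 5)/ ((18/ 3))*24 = -5421/ 145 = -37.39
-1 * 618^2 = -381924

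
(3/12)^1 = 1/4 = 0.25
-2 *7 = -14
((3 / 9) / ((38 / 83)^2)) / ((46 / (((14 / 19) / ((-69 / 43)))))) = -2073589 / 130622796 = -0.02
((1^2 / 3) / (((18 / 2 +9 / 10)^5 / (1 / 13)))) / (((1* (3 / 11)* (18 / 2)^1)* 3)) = 100000 / 2731070516031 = 0.00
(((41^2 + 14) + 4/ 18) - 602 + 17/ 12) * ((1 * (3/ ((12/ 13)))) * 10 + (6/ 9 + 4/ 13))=102891677/ 2808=36642.34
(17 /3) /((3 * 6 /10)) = 85 /27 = 3.15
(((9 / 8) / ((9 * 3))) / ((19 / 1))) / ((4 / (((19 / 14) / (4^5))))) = 1 / 1376256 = 0.00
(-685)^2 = 469225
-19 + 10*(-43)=-449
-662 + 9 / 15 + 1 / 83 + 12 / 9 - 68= -906428 / 1245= -728.05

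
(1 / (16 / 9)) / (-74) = -9 / 1184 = -0.01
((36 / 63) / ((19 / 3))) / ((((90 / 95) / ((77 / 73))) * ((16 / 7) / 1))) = 77 / 1752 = 0.04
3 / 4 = 0.75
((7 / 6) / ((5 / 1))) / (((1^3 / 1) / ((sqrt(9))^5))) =56.70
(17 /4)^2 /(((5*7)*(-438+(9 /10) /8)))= -289 /245217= -0.00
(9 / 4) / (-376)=-9 / 1504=-0.01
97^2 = 9409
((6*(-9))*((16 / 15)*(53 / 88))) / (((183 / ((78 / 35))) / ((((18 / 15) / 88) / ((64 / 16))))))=-18603 / 12916750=-0.00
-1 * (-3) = 3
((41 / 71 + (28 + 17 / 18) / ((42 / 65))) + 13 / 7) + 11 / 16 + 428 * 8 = 745434485 / 214704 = 3471.92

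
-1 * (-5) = 5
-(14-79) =65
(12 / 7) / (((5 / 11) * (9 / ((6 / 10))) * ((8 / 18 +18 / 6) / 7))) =396 / 775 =0.51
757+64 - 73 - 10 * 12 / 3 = 708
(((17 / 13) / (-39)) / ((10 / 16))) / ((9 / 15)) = -136 / 1521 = -0.09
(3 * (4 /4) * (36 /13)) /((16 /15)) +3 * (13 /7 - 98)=-102153 /364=-280.64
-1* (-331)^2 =-109561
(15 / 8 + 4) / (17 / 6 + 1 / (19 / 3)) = 2679 / 1364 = 1.96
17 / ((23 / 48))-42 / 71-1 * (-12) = 76566 / 1633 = 46.89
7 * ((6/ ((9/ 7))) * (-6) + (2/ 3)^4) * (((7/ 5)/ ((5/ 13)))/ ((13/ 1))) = -110348/ 2025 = -54.49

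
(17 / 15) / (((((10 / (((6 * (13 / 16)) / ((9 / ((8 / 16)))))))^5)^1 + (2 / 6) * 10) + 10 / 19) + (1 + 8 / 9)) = 359782917 / 21785741088905095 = 0.00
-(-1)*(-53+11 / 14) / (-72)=731 / 1008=0.73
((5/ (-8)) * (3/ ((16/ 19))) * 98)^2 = 195021225/ 4096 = 47612.60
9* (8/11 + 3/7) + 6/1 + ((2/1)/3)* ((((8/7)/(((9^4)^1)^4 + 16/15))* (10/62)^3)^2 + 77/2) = 46643154888591101322043952220571995607000228666/1108722862653276847642740580670110206222844497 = 42.07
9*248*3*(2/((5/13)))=174096/5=34819.20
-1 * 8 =-8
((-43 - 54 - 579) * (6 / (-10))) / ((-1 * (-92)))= 507 / 115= 4.41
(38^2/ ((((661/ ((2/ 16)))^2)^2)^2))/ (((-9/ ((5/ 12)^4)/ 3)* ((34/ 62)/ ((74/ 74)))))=-6994375/ 161646661967407106391922100051902464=-0.00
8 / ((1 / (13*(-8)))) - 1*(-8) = -824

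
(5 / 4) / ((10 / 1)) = 1 / 8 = 0.12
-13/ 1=-13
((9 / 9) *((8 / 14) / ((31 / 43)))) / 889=172 / 192913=0.00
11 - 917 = -906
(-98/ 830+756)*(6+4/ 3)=6901202/ 1245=5543.13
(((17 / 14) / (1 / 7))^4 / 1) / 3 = 83521 / 48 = 1740.02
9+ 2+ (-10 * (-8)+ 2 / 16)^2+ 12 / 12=411649 / 64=6432.02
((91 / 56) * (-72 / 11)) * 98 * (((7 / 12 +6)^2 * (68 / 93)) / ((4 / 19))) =-1284091991 / 8184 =-156902.74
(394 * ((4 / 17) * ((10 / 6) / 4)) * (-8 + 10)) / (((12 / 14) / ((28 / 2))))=193060 / 153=1261.83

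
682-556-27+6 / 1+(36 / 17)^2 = 31641 / 289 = 109.48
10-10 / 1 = 0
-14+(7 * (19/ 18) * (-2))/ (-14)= -233/ 18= -12.94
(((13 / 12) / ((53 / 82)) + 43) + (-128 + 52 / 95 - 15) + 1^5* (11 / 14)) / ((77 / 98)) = -20510648 / 166155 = -123.44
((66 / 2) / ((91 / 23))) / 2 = 759 / 182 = 4.17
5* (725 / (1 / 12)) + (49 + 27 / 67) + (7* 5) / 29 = 84618835 / 1943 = 43550.61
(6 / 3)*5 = 10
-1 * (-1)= 1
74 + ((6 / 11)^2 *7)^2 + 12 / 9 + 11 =3982531 / 43923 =90.67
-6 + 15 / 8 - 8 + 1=-89 / 8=-11.12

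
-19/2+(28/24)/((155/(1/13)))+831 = 4965971/6045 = 821.50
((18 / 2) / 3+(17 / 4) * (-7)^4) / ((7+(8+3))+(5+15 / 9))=122487 / 296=413.81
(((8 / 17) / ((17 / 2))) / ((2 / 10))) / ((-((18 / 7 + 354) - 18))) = -56 / 68493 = -0.00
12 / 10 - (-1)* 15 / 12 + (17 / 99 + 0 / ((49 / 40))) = 5191 / 1980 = 2.62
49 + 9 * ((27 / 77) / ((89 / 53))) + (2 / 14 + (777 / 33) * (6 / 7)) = 487961 / 6853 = 71.20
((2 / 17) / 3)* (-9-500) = -1018 / 51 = -19.96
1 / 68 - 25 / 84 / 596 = 12091 / 851088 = 0.01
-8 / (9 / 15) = -40 / 3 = -13.33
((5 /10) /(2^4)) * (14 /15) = 7 /240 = 0.03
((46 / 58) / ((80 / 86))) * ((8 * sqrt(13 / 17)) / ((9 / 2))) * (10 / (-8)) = -989 * sqrt(221) / 8874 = -1.66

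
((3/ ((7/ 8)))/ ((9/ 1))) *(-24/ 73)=-0.13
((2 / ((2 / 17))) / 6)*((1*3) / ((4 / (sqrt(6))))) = 17*sqrt(6) / 8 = 5.21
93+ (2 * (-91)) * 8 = -1363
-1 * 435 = -435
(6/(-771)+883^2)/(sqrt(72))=66793357 * sqrt(2)/1028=91887.23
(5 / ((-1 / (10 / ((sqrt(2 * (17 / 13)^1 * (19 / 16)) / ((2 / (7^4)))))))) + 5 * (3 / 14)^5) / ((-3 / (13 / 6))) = -1755 / 1075648 + 1300 * sqrt(8398) / 6979707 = 0.02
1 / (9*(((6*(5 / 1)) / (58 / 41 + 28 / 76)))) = 0.01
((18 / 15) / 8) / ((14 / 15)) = 9 / 56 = 0.16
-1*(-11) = 11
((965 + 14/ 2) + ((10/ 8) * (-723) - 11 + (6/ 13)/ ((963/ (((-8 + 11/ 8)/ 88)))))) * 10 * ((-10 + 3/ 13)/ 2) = -53399844305/ 19095648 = -2796.44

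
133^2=17689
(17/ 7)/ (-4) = -17/ 28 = -0.61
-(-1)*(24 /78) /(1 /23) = 92 /13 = 7.08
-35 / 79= -0.44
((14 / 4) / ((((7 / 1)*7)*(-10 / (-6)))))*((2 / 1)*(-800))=-480 / 7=-68.57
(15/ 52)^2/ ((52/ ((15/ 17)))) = 3375/ 2390336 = 0.00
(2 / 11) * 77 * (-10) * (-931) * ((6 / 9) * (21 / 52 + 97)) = 330086050 / 39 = 8463744.87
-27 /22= -1.23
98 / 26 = 49 / 13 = 3.77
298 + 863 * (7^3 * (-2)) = -591720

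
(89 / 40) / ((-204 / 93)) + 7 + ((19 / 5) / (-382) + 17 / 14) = 26147441 / 3636640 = 7.19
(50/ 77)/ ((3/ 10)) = 500/ 231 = 2.16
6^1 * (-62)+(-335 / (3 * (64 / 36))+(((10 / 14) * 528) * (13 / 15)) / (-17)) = -454.04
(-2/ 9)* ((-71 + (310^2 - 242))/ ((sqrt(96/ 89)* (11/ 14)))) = -74501* sqrt(534)/ 66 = -26084.88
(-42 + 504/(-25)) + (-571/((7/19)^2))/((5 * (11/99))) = -9352041/1225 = -7634.32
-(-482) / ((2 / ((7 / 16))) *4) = 1687 / 64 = 26.36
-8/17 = -0.47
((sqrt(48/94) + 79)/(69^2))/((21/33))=22 * sqrt(282)/1566369 + 869/33327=0.03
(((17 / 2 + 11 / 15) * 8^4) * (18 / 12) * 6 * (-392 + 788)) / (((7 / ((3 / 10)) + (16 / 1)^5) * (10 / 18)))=9098293248 / 39322475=231.38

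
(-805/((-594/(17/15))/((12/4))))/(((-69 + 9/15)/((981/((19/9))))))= -1491665/47652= -31.30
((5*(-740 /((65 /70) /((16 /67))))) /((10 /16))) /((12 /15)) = -1657600 /871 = -1903.10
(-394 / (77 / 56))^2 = 9935104 / 121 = 82108.30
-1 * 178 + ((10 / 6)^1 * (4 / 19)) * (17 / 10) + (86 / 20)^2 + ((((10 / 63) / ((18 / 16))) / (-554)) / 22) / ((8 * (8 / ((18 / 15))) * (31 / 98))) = -192509577379 / 1211411025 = -158.91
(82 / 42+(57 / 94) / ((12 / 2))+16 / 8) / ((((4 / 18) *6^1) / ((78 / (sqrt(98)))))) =624117 *sqrt(2) / 36848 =23.95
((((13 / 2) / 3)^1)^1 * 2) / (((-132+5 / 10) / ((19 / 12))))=-247 / 4734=-0.05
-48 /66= -8 /11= -0.73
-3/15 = -1/5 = -0.20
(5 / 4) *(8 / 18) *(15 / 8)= 25 / 24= 1.04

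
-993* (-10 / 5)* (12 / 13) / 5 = 23832 / 65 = 366.65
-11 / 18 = -0.61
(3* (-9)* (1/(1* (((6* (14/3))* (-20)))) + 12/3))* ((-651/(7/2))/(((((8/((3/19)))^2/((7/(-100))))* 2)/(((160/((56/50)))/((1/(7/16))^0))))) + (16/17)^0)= -951348861/6469120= -147.06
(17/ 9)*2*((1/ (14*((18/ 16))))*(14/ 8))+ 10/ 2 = 439/ 81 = 5.42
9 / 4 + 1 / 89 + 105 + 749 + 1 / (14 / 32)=2139499 / 2492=858.55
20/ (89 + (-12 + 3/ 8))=160/ 619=0.26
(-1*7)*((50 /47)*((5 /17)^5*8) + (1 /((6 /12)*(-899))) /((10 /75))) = -859255705 /59993217821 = -0.01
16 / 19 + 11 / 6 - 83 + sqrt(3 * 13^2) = -9157 / 114 + 13 * sqrt(3) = -57.81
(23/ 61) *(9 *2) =414/ 61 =6.79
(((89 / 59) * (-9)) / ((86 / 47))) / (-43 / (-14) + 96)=-263529 / 3518819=-0.07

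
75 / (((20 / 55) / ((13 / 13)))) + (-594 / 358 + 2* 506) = 871079 / 716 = 1216.59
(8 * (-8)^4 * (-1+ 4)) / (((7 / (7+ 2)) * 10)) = 442368 / 35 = 12639.09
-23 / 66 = -0.35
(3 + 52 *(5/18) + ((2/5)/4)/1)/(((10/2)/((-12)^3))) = -151584/25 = -6063.36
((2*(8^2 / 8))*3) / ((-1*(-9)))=16 / 3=5.33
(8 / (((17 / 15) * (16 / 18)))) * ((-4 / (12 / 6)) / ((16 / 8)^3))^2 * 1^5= 135 / 272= 0.50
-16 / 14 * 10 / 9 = -80 / 63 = -1.27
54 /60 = 9 /10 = 0.90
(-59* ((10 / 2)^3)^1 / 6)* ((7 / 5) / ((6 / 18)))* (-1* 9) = 92925 / 2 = 46462.50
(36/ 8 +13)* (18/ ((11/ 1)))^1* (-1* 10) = -3150/ 11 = -286.36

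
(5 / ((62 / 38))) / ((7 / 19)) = 1805 / 217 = 8.32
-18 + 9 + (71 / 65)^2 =-32984 / 4225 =-7.81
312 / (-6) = -52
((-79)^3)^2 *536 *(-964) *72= -9043506764461640448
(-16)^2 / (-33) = -7.76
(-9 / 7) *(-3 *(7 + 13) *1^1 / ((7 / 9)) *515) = 2502900 / 49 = 51079.59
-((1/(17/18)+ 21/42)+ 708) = -24125/34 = -709.56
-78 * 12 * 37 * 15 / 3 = -173160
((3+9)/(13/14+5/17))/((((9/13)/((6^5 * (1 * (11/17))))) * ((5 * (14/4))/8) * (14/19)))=150239232/3395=44253.09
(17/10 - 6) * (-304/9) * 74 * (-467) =-225871088/45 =-5019357.51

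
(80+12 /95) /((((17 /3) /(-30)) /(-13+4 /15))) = 8723352 /1615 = 5401.46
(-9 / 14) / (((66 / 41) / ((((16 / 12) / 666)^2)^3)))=-656 / 25513051153718179359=-0.00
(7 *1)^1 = 7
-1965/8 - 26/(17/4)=-251.74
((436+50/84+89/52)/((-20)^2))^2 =229087634161/190794240000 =1.20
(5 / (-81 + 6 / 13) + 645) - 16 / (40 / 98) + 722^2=521889.74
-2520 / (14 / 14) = -2520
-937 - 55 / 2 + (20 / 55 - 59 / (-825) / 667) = -1061080157 / 1100550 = -964.14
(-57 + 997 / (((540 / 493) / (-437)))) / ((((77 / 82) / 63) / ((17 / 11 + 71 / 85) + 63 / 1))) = -1483284560569 / 850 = -1745040659.49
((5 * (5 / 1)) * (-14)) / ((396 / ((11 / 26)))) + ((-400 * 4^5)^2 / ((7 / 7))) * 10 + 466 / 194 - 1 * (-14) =76161849754327613 / 45396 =1677721600016.03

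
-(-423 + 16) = 407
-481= -481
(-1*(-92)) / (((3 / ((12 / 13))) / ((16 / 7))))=5888 / 91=64.70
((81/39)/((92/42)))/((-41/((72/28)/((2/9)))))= -0.27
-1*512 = -512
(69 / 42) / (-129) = -23 / 1806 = -0.01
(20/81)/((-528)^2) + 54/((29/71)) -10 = 20007212689/163715904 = 122.21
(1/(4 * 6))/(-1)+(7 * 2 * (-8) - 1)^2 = 306455/24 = 12768.96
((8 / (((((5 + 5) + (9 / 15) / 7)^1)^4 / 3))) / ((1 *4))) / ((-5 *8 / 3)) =-2701125 / 62109611524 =-0.00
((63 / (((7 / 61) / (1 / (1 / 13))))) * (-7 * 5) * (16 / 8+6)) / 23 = -1998360 / 23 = -86885.22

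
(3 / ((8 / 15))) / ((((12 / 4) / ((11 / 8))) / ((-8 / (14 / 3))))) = -495 / 112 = -4.42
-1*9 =-9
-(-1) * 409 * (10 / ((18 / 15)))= 10225 / 3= 3408.33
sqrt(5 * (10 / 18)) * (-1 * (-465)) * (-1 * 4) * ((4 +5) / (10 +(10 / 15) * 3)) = -2325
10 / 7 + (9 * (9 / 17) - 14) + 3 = -572 / 119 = -4.81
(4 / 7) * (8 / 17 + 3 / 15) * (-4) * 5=-912 / 119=-7.66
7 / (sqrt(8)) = 7 * sqrt(2) / 4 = 2.47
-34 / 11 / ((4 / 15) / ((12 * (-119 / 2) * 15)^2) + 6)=-0.52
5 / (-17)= -0.29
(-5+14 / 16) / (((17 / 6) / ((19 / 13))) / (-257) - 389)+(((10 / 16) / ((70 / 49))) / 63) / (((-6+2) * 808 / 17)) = 554978053 / 52518034944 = 0.01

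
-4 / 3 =-1.33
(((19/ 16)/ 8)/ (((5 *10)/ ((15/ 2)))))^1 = 57/ 2560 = 0.02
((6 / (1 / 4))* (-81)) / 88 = -243 / 11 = -22.09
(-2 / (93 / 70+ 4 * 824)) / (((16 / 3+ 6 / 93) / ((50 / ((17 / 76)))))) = -24738000 / 984879071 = -0.03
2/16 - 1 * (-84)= 673/8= 84.12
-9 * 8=-72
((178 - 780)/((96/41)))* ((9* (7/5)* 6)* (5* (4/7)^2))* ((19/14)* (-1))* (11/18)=368467/14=26319.07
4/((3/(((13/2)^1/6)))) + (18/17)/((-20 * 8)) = 17599/12240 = 1.44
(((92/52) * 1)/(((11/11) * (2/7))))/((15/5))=161/78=2.06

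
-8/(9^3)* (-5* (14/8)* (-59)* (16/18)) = -33040/6561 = -5.04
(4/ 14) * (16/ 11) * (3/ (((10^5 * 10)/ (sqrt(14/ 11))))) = 0.00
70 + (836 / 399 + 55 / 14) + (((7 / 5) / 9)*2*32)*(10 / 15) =156229 / 1890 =82.66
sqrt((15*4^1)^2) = 60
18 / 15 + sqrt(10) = 6 / 5 + sqrt(10) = 4.36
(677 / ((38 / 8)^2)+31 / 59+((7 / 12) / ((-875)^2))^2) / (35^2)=1120207183593771299 / 44946297949218750000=0.02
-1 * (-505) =505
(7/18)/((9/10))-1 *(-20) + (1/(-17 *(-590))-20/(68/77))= -1799419/812430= -2.21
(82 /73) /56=41 /2044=0.02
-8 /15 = -0.53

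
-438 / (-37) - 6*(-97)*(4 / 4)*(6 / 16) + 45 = 40713 / 148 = 275.09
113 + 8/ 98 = 5541/ 49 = 113.08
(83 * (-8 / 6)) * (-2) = 664 / 3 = 221.33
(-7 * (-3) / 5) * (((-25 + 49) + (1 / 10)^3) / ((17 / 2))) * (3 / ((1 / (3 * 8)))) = 9072378 / 10625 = 853.87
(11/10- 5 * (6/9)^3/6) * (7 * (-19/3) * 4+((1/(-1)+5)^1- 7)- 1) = -187952/1215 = -154.69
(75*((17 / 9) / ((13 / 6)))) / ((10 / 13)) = 85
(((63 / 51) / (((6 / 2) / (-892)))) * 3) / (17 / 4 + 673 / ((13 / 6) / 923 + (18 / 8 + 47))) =-449171952 / 7302605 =-61.51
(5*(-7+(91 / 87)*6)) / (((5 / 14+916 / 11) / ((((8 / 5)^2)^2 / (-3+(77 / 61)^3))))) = 501115940864 / 1746148235625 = 0.29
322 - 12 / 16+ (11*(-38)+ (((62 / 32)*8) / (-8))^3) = -426079 / 4096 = -104.02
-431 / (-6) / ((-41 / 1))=-431 / 246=-1.75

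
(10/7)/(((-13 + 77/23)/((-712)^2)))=-58298560/777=-75030.32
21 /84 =1 /4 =0.25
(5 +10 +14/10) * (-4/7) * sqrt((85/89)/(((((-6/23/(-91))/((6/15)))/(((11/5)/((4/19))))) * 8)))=-41 * sqrt(19855265430)/46725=-123.64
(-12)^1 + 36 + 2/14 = 169/7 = 24.14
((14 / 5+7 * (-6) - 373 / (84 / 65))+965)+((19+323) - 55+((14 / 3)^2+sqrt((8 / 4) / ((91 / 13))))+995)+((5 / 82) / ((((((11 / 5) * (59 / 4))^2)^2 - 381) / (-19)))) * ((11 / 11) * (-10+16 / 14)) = sqrt(14) / 7+2540384971854254359 / 1308837999319380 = 1941.48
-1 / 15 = -0.07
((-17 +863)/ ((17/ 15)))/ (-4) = -6345/ 34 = -186.62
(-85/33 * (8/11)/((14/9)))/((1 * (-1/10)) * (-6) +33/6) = -10200/51667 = -0.20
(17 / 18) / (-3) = -17 / 54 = -0.31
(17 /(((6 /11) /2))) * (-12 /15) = -748 /15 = -49.87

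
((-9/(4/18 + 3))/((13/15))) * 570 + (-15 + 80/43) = -29992655/16211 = -1850.14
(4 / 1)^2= 16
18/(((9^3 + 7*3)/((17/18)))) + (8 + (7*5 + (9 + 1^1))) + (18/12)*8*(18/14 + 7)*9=4976369/5250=947.88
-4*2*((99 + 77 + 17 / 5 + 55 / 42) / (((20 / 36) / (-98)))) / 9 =2125144 / 75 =28335.25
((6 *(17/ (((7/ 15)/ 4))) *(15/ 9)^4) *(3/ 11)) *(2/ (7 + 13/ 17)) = 3612500/ 7623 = 473.89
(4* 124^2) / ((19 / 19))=61504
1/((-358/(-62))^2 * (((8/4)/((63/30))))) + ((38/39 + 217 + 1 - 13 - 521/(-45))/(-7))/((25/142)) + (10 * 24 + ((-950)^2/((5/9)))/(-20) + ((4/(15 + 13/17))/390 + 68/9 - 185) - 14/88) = -393275434753576279/4835010930750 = -81339.10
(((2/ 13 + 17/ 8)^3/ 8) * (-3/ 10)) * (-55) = 439297749/ 17997824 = 24.41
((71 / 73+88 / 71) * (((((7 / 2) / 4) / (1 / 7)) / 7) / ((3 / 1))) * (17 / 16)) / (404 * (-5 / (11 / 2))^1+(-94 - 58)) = -0.00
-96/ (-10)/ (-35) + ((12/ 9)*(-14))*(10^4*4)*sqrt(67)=-2240000*sqrt(67)/ 3 -48/ 175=-6111730.34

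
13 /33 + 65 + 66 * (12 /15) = 19502 /165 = 118.19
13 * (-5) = -65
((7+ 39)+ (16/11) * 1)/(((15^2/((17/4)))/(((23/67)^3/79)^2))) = 72981693277/310502919714200950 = 0.00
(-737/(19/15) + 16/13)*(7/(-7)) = 143411/247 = 580.61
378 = 378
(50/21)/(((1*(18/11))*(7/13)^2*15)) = 0.33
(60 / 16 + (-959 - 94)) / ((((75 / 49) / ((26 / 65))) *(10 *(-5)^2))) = -68551 / 62500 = -1.10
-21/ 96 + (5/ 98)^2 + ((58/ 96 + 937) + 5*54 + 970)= 2177.39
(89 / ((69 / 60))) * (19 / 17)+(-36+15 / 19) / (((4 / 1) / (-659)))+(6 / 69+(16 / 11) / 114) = 303867203 / 51612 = 5887.53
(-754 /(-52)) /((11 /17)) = 493 /22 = 22.41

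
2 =2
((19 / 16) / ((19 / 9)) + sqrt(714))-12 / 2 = -87 / 16 + sqrt(714) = 21.28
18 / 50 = 9 / 25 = 0.36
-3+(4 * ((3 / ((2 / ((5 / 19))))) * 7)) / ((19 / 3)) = -453 / 361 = -1.25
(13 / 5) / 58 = 13 / 290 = 0.04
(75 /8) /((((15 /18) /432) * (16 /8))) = 2430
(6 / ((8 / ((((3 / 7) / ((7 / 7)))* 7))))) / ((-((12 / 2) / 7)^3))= -343 / 96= -3.57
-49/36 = -1.36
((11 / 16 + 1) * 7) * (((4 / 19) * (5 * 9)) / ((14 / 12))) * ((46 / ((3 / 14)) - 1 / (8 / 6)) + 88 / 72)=3136725 / 152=20636.35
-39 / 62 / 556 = -39 / 34472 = -0.00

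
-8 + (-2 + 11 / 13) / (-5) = -101 / 13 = -7.77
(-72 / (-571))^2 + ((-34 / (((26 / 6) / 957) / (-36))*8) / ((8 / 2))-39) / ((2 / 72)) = 82487471890068 / 4238533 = 19461325.86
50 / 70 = 0.71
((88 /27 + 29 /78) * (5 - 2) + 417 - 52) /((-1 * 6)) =-87959 /1404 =-62.65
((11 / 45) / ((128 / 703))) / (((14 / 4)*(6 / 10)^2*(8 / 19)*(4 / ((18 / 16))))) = 734635 / 1032192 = 0.71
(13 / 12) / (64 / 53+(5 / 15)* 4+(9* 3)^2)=689 / 465260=0.00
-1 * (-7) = 7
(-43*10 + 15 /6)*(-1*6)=2565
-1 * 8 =-8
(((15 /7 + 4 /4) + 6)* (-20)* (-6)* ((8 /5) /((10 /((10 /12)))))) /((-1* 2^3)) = -128 /7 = -18.29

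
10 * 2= 20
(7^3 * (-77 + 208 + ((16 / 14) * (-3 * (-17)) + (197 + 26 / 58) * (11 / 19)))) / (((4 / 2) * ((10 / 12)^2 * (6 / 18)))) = 3098405142 / 13775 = 224929.59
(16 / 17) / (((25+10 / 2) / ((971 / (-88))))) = -971 / 2805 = -0.35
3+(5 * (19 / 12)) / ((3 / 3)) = 10.92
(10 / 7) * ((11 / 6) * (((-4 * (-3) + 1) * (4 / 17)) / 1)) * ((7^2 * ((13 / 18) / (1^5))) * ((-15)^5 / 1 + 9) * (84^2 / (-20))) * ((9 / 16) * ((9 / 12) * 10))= 10894496808195 / 34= 320426376711.62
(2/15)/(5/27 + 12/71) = 1278/3395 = 0.38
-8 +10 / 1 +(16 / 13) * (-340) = -5414 / 13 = -416.46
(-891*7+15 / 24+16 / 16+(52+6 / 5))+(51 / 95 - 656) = -1039321 / 152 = -6837.64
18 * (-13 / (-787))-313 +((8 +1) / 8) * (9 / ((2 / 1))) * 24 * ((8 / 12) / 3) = -224848 / 787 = -285.70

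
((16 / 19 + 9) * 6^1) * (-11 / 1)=-12342 / 19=-649.58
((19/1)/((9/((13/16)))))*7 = 1729/144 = 12.01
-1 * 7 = -7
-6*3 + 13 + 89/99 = -406/99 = -4.10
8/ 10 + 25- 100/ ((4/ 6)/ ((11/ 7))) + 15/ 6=-207.41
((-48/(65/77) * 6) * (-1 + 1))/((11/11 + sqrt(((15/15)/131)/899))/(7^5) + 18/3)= 0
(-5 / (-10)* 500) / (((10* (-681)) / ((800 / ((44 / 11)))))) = -5000 / 681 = -7.34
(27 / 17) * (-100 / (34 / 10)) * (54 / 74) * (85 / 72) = -40.24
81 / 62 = 1.31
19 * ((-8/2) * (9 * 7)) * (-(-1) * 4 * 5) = -95760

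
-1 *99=-99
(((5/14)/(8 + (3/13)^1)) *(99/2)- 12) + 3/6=-28019/2996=-9.35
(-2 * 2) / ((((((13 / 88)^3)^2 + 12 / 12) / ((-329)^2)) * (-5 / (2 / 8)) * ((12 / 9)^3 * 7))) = 3029518291193856 / 2322044567965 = 1304.68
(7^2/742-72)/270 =-1525/5724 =-0.27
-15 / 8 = -1.88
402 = 402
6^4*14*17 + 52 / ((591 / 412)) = 182314192 / 591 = 308484.25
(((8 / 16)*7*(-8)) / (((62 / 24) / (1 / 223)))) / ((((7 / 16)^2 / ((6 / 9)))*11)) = -8192 / 532301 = -0.02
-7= -7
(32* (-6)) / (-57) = 64 / 19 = 3.37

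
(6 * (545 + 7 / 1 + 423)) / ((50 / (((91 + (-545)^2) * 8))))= 278100576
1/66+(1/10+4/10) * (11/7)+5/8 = 1.43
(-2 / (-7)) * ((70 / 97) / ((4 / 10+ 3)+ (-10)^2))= 100 / 50149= 0.00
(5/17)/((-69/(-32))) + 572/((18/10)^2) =176.68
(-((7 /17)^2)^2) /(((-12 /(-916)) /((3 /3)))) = -549829 /250563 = -2.19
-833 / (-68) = 49 / 4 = 12.25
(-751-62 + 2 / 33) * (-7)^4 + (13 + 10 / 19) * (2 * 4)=-1223753065 / 627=-1951759.27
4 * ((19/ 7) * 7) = 76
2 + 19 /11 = 41 /11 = 3.73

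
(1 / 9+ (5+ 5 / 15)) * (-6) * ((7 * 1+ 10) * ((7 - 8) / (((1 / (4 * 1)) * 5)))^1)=6664 / 15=444.27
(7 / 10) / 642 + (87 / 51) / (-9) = -61703 / 327420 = -0.19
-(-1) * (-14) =-14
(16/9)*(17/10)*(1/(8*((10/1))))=17/450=0.04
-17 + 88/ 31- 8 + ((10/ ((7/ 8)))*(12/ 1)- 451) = -72916/ 217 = -336.02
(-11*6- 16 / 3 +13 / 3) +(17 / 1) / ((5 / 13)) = -114 / 5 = -22.80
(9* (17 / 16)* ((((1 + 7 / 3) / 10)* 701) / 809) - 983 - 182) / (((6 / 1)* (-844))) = 15044009 / 65548416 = 0.23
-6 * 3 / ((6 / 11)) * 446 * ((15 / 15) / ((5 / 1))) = -14718 / 5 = -2943.60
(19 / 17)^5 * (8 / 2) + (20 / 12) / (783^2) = 18216835817017 / 2611496124819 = 6.98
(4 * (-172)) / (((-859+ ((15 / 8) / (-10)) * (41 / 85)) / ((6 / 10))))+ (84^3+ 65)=692569928555 / 1168363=592769.48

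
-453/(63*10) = -151/210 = -0.72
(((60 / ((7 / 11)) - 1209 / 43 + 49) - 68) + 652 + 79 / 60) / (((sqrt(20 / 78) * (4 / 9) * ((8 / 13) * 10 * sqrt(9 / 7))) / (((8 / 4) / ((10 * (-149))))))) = -164460127 * sqrt(2730) / 14351680000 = -0.60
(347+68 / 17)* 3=1053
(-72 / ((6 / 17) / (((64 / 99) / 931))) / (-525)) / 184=544 / 370980225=0.00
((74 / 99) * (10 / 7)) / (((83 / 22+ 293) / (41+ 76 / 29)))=1872200 / 11928483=0.16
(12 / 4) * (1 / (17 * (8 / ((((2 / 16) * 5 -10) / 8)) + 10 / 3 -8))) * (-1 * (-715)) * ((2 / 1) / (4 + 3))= -160875 / 51289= -3.14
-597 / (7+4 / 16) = -2388 / 29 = -82.34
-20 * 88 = -1760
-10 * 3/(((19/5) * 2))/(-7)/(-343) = -75/45619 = -0.00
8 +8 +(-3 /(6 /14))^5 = -16791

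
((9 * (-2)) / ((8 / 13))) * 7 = -204.75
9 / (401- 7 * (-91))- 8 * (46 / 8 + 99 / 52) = -275377 / 4498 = -61.22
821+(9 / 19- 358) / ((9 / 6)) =33211 / 57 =582.65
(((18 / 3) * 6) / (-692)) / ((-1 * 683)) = 9 / 118159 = 0.00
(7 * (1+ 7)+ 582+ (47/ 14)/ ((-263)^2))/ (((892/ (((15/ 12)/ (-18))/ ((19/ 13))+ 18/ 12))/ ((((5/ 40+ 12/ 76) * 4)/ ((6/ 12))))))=5865216635195/ 2494603779136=2.35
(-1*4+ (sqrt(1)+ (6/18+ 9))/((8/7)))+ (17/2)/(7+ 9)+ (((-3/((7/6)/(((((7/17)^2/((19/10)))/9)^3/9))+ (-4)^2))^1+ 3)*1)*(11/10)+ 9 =3106278706749937483/173798088914484960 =17.87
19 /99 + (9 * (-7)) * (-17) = 106048 /99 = 1071.19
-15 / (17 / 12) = -180 / 17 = -10.59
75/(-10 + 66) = 75/56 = 1.34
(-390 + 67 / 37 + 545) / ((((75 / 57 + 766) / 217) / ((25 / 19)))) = 31475850 / 539423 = 58.35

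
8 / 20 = 2 / 5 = 0.40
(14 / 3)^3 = 2744 / 27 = 101.63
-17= -17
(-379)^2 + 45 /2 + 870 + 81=289229 /2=144614.50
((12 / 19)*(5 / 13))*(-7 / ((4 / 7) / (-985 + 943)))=30870 / 247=124.98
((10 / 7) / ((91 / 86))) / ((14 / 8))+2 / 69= 246278 / 307671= 0.80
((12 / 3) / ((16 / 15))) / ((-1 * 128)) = -15 / 512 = -0.03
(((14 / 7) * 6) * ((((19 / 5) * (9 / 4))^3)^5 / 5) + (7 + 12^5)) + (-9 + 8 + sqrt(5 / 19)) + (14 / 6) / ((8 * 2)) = sqrt(95) / 19 + 28130934906459618150730638269818459 / 122880000000000000000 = 228930134329912.77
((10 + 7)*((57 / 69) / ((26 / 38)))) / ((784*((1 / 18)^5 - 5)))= -724767426 / 138420289189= -0.01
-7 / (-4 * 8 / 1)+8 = 263 / 32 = 8.22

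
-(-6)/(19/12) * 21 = 1512/19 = 79.58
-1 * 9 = -9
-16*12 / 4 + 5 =-43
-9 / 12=-3 / 4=-0.75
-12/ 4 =-3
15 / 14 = 1.07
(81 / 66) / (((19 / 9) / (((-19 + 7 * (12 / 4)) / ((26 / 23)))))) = 5589 / 5434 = 1.03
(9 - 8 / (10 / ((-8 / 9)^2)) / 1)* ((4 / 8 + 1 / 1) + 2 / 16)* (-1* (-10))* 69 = 1013311 / 108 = 9382.51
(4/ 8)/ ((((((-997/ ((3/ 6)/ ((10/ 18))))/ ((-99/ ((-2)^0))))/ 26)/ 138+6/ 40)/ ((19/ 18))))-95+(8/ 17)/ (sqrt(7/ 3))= -224079160/ 2447531+8 * sqrt(21)/ 119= -91.25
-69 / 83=-0.83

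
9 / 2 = 4.50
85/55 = 17/11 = 1.55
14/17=0.82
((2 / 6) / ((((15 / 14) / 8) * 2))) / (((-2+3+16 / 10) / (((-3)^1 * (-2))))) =112 / 39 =2.87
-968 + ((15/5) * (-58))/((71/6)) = -69772/71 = -982.70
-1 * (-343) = 343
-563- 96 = -659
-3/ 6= -1/ 2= -0.50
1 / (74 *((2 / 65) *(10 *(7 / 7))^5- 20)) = 13 / 2940760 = 0.00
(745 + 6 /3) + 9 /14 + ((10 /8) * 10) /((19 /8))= 200273 /266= 752.91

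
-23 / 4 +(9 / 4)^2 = -11 / 16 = -0.69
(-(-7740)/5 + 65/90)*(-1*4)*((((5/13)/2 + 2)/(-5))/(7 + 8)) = 529663/2925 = 181.08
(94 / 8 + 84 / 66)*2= 573 / 22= 26.05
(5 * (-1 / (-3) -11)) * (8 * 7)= -8960 / 3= -2986.67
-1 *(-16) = 16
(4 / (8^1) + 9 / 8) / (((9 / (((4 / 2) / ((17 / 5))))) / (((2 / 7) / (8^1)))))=65 / 17136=0.00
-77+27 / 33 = -838 / 11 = -76.18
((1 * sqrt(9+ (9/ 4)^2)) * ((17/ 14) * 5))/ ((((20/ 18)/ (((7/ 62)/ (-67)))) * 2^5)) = -0.00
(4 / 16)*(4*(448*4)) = 1792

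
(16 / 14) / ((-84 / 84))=-8 / 7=-1.14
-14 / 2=-7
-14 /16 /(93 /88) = -77 /93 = -0.83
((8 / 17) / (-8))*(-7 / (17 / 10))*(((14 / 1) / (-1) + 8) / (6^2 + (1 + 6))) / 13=-420 / 161551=-0.00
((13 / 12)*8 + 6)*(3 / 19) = 44 / 19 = 2.32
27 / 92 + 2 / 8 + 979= 45059 / 46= 979.54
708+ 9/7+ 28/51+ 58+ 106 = 311959/357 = 873.83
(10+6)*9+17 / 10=1457 / 10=145.70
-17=-17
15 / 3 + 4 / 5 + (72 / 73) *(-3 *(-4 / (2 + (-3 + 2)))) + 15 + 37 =25417 / 365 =69.64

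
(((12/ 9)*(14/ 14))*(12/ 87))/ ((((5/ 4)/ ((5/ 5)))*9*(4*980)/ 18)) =8/ 106575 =0.00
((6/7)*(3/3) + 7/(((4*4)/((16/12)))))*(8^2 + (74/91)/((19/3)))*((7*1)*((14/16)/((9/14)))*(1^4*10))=8801.33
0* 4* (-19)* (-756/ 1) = 0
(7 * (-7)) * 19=-931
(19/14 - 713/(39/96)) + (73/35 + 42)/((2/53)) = -585.45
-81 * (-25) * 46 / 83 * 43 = 4005450 / 83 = 48258.43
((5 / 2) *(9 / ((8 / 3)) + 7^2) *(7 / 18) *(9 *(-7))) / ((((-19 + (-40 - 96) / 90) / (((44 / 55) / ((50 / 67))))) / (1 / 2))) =12380193 / 147680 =83.83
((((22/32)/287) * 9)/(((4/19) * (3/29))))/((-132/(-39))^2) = 279357/3232768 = 0.09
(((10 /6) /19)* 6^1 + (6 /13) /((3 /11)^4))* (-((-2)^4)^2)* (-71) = 10176160768 /6669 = 1525890.05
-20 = -20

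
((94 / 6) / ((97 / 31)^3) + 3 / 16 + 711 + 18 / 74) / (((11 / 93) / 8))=35773756741667 / 742915822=48153.18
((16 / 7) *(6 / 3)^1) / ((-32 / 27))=-27 / 7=-3.86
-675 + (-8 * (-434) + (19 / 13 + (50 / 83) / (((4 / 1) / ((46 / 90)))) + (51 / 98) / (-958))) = 2551448123269 / 911707524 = 2798.54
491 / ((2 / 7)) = 3437 / 2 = 1718.50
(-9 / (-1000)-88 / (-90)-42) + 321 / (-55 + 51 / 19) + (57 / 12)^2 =-219951161 / 8946000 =-24.59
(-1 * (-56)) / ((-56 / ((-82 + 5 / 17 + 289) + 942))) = -1149.29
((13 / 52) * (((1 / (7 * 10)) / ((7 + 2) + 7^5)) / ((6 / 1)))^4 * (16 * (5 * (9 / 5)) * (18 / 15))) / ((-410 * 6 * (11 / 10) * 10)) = -1 / 1558590417448999119618048000000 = -0.00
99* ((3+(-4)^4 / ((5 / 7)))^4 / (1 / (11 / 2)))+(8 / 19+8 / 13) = 2867856676141044983 / 308750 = 9288604619080.31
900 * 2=1800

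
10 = 10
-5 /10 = -1 /2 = -0.50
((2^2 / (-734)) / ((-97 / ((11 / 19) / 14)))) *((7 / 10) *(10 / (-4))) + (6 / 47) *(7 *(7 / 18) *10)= 1325705209 / 381478884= 3.48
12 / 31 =0.39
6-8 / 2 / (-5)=6.80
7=7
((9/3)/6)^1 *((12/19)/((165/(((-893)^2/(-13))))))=-83942/715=-117.40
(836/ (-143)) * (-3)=228/ 13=17.54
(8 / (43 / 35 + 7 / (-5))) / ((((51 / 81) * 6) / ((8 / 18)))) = -280 / 51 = -5.49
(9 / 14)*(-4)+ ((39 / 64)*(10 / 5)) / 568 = -326895 / 127232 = -2.57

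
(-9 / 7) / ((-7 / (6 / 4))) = 27 / 98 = 0.28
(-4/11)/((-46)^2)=-1/5819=-0.00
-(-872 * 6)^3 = 143219847168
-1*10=-10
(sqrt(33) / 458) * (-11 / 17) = -11 * sqrt(33) / 7786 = -0.01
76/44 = 19/11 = 1.73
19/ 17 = 1.12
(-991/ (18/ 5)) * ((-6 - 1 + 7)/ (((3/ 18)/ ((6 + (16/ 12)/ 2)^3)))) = 0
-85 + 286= 201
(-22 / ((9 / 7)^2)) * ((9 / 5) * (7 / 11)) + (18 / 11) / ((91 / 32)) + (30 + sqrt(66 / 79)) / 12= -1096307 / 90090 + sqrt(5214) / 948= -12.09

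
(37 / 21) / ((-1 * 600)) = -0.00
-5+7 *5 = 30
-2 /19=-0.11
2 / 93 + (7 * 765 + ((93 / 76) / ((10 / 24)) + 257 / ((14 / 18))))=351798289 / 61845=5688.39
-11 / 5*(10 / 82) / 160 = -11 / 6560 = -0.00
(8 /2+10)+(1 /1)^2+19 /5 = 94 /5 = 18.80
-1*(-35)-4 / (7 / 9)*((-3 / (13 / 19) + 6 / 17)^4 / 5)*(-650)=226933891609025 / 1284469459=176675.19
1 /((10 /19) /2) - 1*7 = -16 /5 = -3.20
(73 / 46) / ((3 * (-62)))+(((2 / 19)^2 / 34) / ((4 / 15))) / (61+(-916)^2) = -375925190947 / 44060499764124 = -0.01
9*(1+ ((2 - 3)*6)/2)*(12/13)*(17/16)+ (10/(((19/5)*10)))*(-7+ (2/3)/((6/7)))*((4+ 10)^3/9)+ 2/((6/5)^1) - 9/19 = -20634985/40014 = -515.69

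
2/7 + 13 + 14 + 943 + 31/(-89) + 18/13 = 7866737/8099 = 971.32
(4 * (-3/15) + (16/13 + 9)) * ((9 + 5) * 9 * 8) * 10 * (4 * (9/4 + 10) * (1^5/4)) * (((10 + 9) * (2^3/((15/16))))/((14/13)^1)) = 876599808/5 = 175319961.60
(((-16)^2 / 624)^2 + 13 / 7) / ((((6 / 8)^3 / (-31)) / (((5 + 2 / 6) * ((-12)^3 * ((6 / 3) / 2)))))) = 43811799040 / 31941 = 1371647.70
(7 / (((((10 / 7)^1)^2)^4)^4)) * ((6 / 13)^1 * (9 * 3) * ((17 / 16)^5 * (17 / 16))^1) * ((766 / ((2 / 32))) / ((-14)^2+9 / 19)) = 109993302702305083316433993596399311653771 / 1272158617600000000000000000000000000000000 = 0.09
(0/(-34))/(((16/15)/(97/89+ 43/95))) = 0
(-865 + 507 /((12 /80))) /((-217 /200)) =-2317.97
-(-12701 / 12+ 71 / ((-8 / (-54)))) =3475 / 6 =579.17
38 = 38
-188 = -188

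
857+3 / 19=16286 / 19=857.16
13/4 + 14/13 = 225/52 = 4.33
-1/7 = -0.14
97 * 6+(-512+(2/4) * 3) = 143/2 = 71.50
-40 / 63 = -0.63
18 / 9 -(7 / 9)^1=11 / 9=1.22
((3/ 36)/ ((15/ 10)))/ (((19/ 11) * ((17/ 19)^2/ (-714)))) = -1463/ 51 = -28.69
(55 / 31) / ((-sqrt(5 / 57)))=-11 * sqrt(285) / 31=-5.99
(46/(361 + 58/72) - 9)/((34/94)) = -5431743/221425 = -24.53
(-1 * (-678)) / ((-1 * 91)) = -678 / 91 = -7.45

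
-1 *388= -388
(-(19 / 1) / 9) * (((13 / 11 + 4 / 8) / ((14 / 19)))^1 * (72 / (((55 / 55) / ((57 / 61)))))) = -1522698 / 4697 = -324.19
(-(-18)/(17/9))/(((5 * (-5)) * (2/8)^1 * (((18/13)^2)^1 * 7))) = -338/2975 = -0.11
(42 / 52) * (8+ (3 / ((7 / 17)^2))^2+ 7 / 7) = 1159947 / 4459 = 260.14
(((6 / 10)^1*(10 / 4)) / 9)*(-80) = -40 / 3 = -13.33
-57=-57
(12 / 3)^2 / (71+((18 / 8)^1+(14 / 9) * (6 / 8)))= 192 / 893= 0.22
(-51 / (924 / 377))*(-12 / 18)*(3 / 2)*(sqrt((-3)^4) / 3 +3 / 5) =74.91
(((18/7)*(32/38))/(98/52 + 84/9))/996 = 1872/9659125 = 0.00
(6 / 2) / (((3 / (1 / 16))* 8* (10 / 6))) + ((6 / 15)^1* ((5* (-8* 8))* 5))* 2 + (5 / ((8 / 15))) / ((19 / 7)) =-1276.54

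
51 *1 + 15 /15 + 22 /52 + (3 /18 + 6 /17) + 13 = 43720 /663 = 65.94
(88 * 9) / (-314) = -396 / 157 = -2.52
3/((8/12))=9/2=4.50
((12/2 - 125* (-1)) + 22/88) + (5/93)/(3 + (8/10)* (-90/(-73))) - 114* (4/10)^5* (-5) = 9275862671/67657500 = 137.10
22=22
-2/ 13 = -0.15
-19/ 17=-1.12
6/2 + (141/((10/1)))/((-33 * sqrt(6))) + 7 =10 - 47 * sqrt(6)/660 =9.83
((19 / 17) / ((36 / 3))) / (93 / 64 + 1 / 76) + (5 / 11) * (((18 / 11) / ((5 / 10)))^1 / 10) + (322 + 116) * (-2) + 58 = -8998030784 / 11002893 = -817.79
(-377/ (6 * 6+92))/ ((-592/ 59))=22243/ 75776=0.29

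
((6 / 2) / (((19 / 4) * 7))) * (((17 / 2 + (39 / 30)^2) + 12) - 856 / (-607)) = 4297599 / 2018275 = 2.13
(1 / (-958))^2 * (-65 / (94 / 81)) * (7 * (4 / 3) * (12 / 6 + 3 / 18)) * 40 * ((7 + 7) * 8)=-59623200 / 10783727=-5.53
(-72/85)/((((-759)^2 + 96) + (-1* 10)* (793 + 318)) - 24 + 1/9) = -162/108064495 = -0.00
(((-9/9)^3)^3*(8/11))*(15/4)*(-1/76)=15/418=0.04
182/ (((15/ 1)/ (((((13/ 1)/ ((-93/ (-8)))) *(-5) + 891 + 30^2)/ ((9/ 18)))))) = 43325.92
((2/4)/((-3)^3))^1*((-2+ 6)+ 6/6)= -5/54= -0.09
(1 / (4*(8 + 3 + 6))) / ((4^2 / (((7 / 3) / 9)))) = 7 / 29376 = 0.00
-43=-43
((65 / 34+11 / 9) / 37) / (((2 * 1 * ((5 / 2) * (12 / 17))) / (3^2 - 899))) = -85351 / 3996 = -21.36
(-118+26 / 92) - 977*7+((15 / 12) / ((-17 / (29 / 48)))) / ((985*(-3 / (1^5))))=-308652519941 / 44367552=-6956.72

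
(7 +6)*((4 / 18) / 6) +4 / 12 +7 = 211 / 27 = 7.81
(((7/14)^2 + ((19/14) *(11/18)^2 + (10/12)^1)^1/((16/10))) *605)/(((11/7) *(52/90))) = 10853425/14976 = 724.72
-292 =-292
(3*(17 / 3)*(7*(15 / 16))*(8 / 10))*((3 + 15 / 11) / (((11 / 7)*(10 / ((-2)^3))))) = -119952 / 605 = -198.27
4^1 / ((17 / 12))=48 / 17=2.82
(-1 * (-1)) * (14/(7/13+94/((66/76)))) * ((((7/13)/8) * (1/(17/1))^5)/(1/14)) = 11319/132520933238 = 0.00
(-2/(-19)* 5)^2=100/361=0.28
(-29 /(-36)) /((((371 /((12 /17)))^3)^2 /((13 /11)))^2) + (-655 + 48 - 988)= -764574887739368571115769713194582652351859023355699 /479357296388318853364118942441744610386010678121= -1595.00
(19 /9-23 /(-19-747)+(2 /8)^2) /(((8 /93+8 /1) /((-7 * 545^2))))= -7833468542375 /13824768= -566625.68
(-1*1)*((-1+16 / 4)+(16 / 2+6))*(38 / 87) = -7.43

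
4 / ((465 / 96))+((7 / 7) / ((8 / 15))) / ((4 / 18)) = 22973 / 2480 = 9.26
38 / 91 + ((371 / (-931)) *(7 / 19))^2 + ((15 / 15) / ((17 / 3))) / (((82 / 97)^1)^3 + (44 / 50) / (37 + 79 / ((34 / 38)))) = 167640123727241628 / 230309826251035349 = 0.73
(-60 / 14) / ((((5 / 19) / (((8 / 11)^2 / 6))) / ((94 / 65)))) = -114304 / 55055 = -2.08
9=9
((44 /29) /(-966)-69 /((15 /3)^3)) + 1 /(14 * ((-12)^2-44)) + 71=986753141 /14007000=70.45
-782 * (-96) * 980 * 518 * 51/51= 38109550080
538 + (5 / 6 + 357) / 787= 2542583 / 4722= 538.45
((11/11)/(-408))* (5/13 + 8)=-109/5304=-0.02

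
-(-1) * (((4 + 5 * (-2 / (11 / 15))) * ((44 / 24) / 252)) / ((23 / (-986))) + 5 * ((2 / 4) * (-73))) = -179.49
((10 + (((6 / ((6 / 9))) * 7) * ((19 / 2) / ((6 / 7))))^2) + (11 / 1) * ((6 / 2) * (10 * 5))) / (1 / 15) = 117411135 / 16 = 7338195.94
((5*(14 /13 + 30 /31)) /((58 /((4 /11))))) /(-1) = -8240 /128557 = -0.06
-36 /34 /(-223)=18 /3791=0.00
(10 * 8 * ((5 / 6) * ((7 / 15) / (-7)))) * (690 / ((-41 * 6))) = 4600 / 369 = 12.47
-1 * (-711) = 711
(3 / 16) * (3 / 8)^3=81 / 8192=0.01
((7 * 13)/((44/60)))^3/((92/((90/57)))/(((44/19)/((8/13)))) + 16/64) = 1983775657500/16334153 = 121449.56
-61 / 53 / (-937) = 61 / 49661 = 0.00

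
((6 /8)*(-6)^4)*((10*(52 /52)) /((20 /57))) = 27702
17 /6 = 2.83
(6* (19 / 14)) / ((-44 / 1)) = -57 / 308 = -0.19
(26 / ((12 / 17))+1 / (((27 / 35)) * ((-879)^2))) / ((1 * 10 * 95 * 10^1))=1536783019 / 396364833000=0.00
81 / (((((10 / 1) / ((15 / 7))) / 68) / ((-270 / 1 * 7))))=-2230740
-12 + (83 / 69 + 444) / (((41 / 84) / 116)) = 99763996 / 943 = 105794.27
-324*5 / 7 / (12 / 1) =-19.29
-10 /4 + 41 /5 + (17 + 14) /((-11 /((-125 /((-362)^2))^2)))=5383585713061 /944489146480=5.70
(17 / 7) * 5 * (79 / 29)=6715 / 203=33.08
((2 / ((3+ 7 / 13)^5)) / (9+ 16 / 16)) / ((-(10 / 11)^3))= -494190983 / 1029814880000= -0.00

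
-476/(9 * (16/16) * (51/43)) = -1204/27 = -44.59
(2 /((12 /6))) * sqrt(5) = sqrt(5) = 2.24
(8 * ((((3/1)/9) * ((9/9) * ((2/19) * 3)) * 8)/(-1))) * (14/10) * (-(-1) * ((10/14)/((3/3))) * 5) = -640/19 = -33.68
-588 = -588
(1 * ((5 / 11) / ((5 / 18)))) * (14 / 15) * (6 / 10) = 252 / 275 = 0.92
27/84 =0.32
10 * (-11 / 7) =-15.71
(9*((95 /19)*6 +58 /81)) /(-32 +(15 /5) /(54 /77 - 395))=-75538168 /8746047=-8.64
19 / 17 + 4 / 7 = 201 / 119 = 1.69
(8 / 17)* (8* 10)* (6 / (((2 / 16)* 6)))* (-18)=-92160 / 17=-5421.18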